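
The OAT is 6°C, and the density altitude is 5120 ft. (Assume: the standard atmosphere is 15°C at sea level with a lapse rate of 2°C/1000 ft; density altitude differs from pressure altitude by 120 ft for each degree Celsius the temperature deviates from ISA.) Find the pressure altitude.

DA = PA + 120 × (OAT − (15 − 2·PA/1000)) = PA + 120·OAT − 1800 + 0.24·PA = 1.24·PA + 120·OAT − 1800.
So 1.24·PA = 5120 − 120 × 6 + 1800 = 6200.
PA = 6200 / 1.24 = 5000 ft.

5000 ft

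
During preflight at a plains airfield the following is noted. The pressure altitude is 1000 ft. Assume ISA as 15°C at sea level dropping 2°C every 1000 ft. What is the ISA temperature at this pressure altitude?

13°C

ISA temperature = 15 − 2 × (1000/1000) = 15 − 2 = 13°C.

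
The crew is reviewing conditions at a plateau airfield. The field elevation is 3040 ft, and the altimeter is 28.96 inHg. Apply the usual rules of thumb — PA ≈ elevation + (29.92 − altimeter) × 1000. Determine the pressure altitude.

4000 ft

Pressure correction = (29.92 − 28.96) × 1000 = +960 ft.
Pressure altitude = 3040 + (+960) = 4000 ft.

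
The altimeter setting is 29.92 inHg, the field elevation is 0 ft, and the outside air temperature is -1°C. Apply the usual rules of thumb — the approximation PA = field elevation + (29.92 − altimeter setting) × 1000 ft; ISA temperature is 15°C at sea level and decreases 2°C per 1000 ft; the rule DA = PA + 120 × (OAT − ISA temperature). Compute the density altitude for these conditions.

-1920 ft

Pressure altitude = 0 + (29.92 − 29.92) × 1000 = 0 + (0) = 0 ft.
ISA temperature at 0 ft = 15 − 2 × (0/1000) = 15°C.
ISA deviation = -1 − 15 = -16°C.
Density altitude = 0 + 120 × (-16) = -1920 ft.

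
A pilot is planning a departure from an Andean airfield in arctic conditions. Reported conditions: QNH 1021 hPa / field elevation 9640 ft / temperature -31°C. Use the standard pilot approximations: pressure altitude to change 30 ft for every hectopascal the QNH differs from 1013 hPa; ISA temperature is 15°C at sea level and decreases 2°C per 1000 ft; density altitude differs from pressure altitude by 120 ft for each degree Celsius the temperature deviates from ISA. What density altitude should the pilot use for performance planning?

Pressure altitude = 9640 + (1013 − 1021) × 30 = 9640 + (-240) = 9400 ft.
ISA temperature at 9400 ft = 15 − 2 × (9400/1000) = -3.8°C.
ISA deviation = -31 − (-3.8) = -27.2°C.
Density altitude = 9400 + 120 × (-27.2) = 6136 ft.

6136 ft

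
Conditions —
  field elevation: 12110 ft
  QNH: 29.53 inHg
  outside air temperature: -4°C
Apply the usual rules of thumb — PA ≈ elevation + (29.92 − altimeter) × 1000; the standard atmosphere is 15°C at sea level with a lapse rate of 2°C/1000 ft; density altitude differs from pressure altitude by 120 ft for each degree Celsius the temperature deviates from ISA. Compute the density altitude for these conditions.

Pressure altitude = 12110 + (29.92 − 29.53) × 1000 = 12110 + (+390) = 12500 ft.
ISA temperature at 12500 ft = 15 − 2 × (12500/1000) = -10°C.
ISA deviation = -4 − (-10) = +6°C.
Density altitude = 12500 + 120 × (6) = 13220 ft.

13220 ft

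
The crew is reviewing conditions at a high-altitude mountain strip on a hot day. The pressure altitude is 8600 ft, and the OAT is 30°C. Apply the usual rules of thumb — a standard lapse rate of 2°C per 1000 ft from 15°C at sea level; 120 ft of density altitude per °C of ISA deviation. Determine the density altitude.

ISA temperature at 8600 ft = 15 − 2 × (8600/1000) = -2.2°C.
ISA deviation = 30 − (-2.2) = +32.2°C.
Density altitude = 8600 + 120 × (32.2) = 8600 + (+3864) = 12464 ft.

12464 ft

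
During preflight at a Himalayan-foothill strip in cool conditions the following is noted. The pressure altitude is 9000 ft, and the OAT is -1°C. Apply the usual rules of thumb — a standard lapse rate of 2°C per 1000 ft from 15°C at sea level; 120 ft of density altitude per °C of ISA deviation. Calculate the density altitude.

ISA temperature at 9000 ft = 15 − 2 × (9000/1000) = -3°C.
ISA deviation = -1 − (-3) = +2°C.
Density altitude = 9000 + 120 × (2) = 9000 + (+240) = 9240 ft.

9240 ft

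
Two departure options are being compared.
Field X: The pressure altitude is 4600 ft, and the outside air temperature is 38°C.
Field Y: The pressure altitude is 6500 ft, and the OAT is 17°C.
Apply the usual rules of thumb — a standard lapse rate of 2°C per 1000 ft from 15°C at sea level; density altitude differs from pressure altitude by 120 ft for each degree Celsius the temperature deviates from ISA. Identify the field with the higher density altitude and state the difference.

Field X by 164 ft

Field X: ISA temp = 5.8°C, deviation +32.2°C, DA = 4600 + 120 × 32.2 = 8464 ft.
Field Y: ISA temp = 2°C, deviation +15°C, DA = 6500 + 120 × 15 = 8300 ft.
Field X is higher by 8464 − 8300 = 164 ft.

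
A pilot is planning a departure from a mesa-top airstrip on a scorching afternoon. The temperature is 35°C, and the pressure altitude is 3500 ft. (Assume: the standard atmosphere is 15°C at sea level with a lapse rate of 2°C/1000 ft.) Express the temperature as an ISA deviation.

ISA+27°C

ISA temperature at 3500 ft = 15 − 2 × (3500/1000) = 8°C.
Deviation = OAT − ISA = 35 − 8 = +27°C.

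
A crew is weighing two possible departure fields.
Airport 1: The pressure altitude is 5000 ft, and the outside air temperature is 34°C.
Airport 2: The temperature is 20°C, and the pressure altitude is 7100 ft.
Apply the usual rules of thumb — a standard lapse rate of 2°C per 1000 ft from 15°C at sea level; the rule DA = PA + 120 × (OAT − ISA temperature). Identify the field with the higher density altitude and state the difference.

Airport 2 by 924 ft

Airport 1: ISA temp = 5°C, deviation +29°C, DA = 5000 + 120 × 29 = 8480 ft.
Airport 2: ISA temp = 0.8°C, deviation +19.2°C, DA = 7100 + 120 × 19.2 = 9404 ft.
Airport 2 is higher by 9404 − 8480 = 924 ft.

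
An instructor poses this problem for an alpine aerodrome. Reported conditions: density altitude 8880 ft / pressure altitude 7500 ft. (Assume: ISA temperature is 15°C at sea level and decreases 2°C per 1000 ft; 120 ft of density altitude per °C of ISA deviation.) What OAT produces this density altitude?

Density altitude − pressure altitude = 8880 − 7500 = +1380 ft.
At 120 ft/°C that is an ISA deviation of 1380/120 = +11.5°C.
ISA temperature at 7500 ft = 15 − 2 × (7500/1000) = 0°C.
OAT = ISA + deviation = 0 + (+11.5) = 11.5°C.

11.5°C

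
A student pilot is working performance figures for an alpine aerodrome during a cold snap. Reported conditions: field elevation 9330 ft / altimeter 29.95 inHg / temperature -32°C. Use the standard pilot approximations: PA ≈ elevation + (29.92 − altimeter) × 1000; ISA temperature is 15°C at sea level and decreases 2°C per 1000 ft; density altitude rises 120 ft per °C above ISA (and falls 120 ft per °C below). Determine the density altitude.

Pressure altitude = 9330 + (29.92 − 29.95) × 1000 = 9330 + (-30) = 9300 ft.
ISA temperature at 9300 ft = 15 − 2 × (9300/1000) = -3.6°C.
ISA deviation = -32 − (-3.6) = -28.4°C.
Density altitude = 9300 + 120 × (-28.4) = 5892 ft.

5892 ft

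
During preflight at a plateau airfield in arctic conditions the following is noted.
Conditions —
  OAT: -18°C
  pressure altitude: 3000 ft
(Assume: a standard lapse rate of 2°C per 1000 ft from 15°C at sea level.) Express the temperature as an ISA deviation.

ISA temperature at 3000 ft = 15 − 2 × (3000/1000) = 9°C.
Deviation = OAT − ISA = -18 − 9 = -27°C.

ISA-27°C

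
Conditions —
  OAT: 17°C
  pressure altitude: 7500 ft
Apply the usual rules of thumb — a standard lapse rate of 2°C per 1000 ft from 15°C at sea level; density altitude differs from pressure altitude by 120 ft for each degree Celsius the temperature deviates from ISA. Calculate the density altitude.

9540 ft

ISA temperature at 7500 ft = 15 − 2 × (7500/1000) = 0°C.
ISA deviation = 17 − 0 = +17°C.
Density altitude = 7500 + 120 × (17) = 7500 + (+2040) = 9540 ft.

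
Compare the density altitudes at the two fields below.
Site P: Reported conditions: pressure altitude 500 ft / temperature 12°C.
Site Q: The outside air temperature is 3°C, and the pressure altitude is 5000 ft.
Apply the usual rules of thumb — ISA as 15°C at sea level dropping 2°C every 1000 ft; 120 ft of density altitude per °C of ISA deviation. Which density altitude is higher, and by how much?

Site P: ISA temp = 14°C, deviation -2°C, DA = 500 + 120 × (-2) = 260 ft.
Site Q: ISA temp = 5°C, deviation -2°C, DA = 5000 + 120 × (-2) = 4760 ft.
Site Q is higher by 4760 − 260 = 4500 ft.

Site Q by 4500 ft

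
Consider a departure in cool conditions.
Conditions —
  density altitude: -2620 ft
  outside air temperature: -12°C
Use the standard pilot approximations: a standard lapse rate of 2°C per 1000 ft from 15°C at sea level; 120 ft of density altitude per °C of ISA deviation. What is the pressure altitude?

500 ft

DA = PA + 120 × (OAT − (15 − 2·PA/1000)) = PA + 120·OAT − 1800 + 0.24·PA = 1.24·PA + 120·OAT − 1800.
So 1.24·PA = -2620 − 120 × (-12) + 1800 = 620.
PA = 620 / 1.24 = 500 ft.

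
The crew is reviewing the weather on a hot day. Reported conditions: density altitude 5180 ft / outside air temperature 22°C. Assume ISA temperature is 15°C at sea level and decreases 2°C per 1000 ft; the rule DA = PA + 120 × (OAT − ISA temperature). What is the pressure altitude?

DA = PA + 120 × (OAT − (15 − 2·PA/1000)) = PA + 120·OAT − 1800 + 0.24·PA = 1.24·PA + 120·OAT − 1800.
So 1.24·PA = 5180 − 120 × 22 + 1800 = 4340.
PA = 4340 / 1.24 = 3500 ft.

3500 ft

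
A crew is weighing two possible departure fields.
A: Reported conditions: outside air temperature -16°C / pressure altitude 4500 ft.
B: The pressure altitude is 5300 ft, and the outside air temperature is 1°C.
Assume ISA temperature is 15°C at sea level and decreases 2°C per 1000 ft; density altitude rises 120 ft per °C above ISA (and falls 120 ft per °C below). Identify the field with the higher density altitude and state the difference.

A: ISA temp = 6°C, deviation -22°C, DA = 4500 + 120 × (-22) = 1860 ft.
B: ISA temp = 4.4°C, deviation -3.4°C, DA = 5300 + 120 × (-3.4) = 4892 ft.
B is higher by 4892 − 1860 = 3032 ft.

B by 3032 ft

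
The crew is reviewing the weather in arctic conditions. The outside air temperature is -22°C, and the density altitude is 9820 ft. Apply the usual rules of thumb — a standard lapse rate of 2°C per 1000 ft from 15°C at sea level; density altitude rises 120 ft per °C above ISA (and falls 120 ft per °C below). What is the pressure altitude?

DA = PA + 120 × (OAT − (15 − 2·PA/1000)) = PA + 120·OAT − 1800 + 0.24·PA = 1.24·PA + 120·OAT − 1800.
So 1.24·PA = 9820 − 120 × (-22) + 1800 = 14260.
PA = 14260 / 1.24 = 11500 ft.

11500 ft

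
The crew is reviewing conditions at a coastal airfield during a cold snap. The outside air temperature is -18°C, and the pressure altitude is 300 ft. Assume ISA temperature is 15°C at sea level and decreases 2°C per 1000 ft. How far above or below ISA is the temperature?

ISA temperature at 300 ft = 15 − 2 × (300/1000) = 14.4°C.
Deviation = OAT − ISA = -18 − 14.4 = -32.4°C.

ISA-32.4°C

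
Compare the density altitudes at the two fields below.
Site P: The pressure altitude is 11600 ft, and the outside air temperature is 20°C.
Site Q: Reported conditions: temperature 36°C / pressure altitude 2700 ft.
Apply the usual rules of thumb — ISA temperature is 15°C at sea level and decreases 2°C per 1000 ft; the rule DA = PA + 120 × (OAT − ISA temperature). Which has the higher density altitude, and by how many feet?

Site P by 9116 ft

Site P: ISA temp = -8.2°C, deviation +28.2°C, DA = 11600 + 120 × 28.2 = 14984 ft.
Site Q: ISA temp = 9.6°C, deviation +26.4°C, DA = 2700 + 120 × 26.4 = 5868 ft.
Site P is higher by 14984 − 5868 = 9116 ft.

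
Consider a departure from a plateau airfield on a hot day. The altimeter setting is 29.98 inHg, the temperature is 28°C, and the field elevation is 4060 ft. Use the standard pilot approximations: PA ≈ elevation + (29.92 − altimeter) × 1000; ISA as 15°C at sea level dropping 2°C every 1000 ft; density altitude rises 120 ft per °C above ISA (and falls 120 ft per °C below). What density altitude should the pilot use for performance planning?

Pressure altitude = 4060 + (29.92 − 29.98) × 1000 = 4060 + (-60) = 4000 ft.
ISA temperature at 4000 ft = 15 − 2 × (4000/1000) = 7°C.
ISA deviation = 28 − 7 = +21°C.
Density altitude = 4000 + 120 × (21) = 6520 ft.

6520 ft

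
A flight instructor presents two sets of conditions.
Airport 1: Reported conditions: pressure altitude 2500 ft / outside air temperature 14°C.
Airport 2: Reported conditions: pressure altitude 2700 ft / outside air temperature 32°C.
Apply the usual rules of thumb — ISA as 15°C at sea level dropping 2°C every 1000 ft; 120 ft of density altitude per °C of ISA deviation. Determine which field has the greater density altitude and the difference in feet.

Airport 2 by 2408 ft

Airport 1: ISA temp = 10°C, deviation +4°C, DA = 2500 + 120 × 4 = 2980 ft.
Airport 2: ISA temp = 9.6°C, deviation +22.4°C, DA = 2700 + 120 × 22.4 = 5388 ft.
Airport 2 is higher by 5388 − 2980 = 2408 ft.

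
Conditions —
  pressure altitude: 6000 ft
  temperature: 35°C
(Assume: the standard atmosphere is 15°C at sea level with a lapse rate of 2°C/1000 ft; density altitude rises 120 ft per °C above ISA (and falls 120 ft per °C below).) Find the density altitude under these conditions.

ISA temperature at 6000 ft = 15 − 2 × (6000/1000) = 3°C.
ISA deviation = 35 − 3 = +32°C.
Density altitude = 6000 + 120 × (32) = 6000 + (+3840) = 9840 ft.

9840 ft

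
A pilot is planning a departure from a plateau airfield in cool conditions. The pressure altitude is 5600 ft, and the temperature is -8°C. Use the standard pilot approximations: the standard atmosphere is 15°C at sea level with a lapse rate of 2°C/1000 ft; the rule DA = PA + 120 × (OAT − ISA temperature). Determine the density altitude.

ISA temperature at 5600 ft = 15 − 2 × (5600/1000) = 3.8°C.
ISA deviation = -8 − 3.8 = -11.8°C.
Density altitude = 5600 + 120 × (-11.8) = 5600 + (-1416) = 4184 ft.

4184 ft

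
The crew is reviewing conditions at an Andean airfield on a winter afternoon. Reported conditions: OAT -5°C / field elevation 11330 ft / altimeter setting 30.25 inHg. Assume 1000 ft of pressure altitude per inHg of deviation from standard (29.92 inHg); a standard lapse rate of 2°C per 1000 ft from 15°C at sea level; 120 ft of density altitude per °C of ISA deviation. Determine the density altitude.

Pressure altitude = 11330 + (29.92 − 30.25) × 1000 = 11330 + (-330) = 11000 ft.
ISA temperature at 11000 ft = 15 − 2 × (11000/1000) = -7°C.
ISA deviation = -5 − (-7) = +2°C.
Density altitude = 11000 + 120 × (2) = 11240 ft.

11240 ft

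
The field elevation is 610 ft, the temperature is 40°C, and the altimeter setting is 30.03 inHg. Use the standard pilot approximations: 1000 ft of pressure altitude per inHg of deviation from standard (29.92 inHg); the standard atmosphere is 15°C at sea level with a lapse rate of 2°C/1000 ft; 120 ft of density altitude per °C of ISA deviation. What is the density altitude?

3620 ft

Pressure altitude = 610 + (29.92 − 30.03) × 1000 = 610 + (-110) = 500 ft.
ISA temperature at 500 ft = 15 − 2 × (500/1000) = 14°C.
ISA deviation = 40 − 14 = +26°C.
Density altitude = 500 + 120 × (26) = 3620 ft.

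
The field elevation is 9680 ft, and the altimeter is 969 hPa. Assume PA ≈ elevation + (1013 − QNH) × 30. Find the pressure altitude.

Pressure correction = (1013 − 969) × 30 = +1320 ft.
Pressure altitude = 9680 + (+1320) = 11000 ft.

11000 ft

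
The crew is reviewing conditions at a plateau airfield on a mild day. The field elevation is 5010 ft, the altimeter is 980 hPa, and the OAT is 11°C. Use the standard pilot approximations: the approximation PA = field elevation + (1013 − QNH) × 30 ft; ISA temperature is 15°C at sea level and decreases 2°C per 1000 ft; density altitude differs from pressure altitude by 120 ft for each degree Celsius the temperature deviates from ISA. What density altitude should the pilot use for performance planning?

6960 ft

Pressure altitude = 5010 + (1013 − 980) × 30 = 5010 + (+990) = 6000 ft.
ISA temperature at 6000 ft = 15 − 2 × (6000/1000) = 3°C.
ISA deviation = 11 − 3 = +8°C.
Density altitude = 6000 + 120 × (8) = 6960 ft.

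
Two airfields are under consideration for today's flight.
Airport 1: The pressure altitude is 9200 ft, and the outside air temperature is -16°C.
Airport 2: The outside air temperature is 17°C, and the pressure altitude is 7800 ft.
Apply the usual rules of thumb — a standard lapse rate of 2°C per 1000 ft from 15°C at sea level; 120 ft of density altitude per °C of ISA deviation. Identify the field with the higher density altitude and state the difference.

Airport 2 by 2224 ft

Airport 1: ISA temp = -3.4°C, deviation -12.6°C, DA = 9200 + 120 × (-12.6) = 7688 ft.
Airport 2: ISA temp = -0.6°C, deviation +17.6°C, DA = 7800 + 120 × 17.6 = 9912 ft.
Airport 2 is higher by 9912 − 7688 = 2224 ft.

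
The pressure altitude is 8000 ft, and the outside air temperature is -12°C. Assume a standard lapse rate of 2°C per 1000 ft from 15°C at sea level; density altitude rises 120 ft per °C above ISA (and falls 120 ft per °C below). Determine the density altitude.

ISA temperature at 8000 ft = 15 − 2 × (8000/1000) = -1°C.
ISA deviation = -12 − (-1) = -11°C.
Density altitude = 8000 + 120 × (-11) = 8000 + (-1320) = 6680 ft.

6680 ft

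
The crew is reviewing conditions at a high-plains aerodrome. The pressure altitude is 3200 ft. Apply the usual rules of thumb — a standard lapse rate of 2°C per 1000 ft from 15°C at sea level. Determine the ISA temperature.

8.6°C

ISA temperature = 15 − 2 × (3200/1000) = 15 − 6.4 = 8.6°C.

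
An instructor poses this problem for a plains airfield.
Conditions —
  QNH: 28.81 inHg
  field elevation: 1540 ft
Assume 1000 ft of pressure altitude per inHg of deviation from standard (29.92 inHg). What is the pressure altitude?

2650 ft

Pressure correction = (29.92 − 28.81) × 1000 = +1110 ft.
Pressure altitude = 1540 + (+1110) = 2650 ft.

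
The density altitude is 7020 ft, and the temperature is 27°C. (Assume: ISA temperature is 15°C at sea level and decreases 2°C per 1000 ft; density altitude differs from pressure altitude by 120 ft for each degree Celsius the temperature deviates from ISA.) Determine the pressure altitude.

4500 ft

DA = PA + 120 × (OAT − (15 − 2·PA/1000)) = PA + 120·OAT − 1800 + 0.24·PA = 1.24·PA + 120·OAT − 1800.
So 1.24·PA = 7020 − 120 × 27 + 1800 = 5580.
PA = 5580 / 1.24 = 4500 ft.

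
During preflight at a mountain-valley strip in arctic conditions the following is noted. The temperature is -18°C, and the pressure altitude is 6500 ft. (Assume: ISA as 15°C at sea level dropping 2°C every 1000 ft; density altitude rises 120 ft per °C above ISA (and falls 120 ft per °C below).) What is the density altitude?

4100 ft

ISA temperature at 6500 ft = 15 − 2 × (6500/1000) = 2°C.
ISA deviation = -18 − 2 = -20°C.
Density altitude = 6500 + 120 × (-20) = 6500 + (-2400) = 4100 ft.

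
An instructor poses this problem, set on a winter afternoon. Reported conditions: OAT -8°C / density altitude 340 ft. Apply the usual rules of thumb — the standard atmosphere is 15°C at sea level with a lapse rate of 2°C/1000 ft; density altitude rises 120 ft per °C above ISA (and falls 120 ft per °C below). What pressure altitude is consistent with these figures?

2500 ft

DA = PA + 120 × (OAT − (15 − 2·PA/1000)) = PA + 120·OAT − 1800 + 0.24·PA = 1.24·PA + 120·OAT − 1800.
So 1.24·PA = 340 − 120 × (-8) + 1800 = 3100.
PA = 3100 / 1.24 = 2500 ft.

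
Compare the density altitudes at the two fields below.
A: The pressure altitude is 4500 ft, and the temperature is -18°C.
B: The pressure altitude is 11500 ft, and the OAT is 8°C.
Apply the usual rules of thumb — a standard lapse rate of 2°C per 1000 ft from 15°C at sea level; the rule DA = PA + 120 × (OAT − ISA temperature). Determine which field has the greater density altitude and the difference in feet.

A: ISA temp = 6°C, deviation -24°C, DA = 4500 + 120 × (-24) = 1620 ft.
B: ISA temp = -8°C, deviation +16°C, DA = 11500 + 120 × 16 = 13420 ft.
B is higher by 13420 − 1620 = 11800 ft.

B by 11800 ft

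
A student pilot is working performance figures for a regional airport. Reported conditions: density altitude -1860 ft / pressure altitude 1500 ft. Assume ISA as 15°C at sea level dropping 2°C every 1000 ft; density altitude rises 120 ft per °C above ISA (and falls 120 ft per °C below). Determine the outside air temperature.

Density altitude − pressure altitude = -1860 − 1500 = -3360 ft.
At 120 ft/°C that is an ISA deviation of -3360/120 = -28°C.
ISA temperature at 1500 ft = 15 − 2 × (1500/1000) = 12°C.
OAT = ISA + deviation = 12 + (-28) = -16°C.

-16°C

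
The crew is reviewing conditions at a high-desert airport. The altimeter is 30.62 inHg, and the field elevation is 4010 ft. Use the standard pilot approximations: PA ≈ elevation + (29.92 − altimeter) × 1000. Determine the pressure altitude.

Pressure correction = (29.92 − 30.62) × 1000 = -700 ft.
Pressure altitude = 4010 + (-700) = 3310 ft.

3310 ft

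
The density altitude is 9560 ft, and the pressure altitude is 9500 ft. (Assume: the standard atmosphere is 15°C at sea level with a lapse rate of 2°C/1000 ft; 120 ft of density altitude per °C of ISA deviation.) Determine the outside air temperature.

Density altitude − pressure altitude = 9560 − 9500 = +60 ft.
At 120 ft/°C that is an ISA deviation of 60/120 = +0.5°C.
ISA temperature at 9500 ft = 15 − 2 × (9500/1000) = -4°C.
OAT = ISA + deviation = -4 + (+0.5) = -3.5°C.

-3.5°C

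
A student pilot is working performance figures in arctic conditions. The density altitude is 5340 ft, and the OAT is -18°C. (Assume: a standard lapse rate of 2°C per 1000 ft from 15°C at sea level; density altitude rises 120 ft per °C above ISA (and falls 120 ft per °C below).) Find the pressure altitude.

DA = PA + 120 × (OAT − (15 − 2·PA/1000)) = PA + 120·OAT − 1800 + 0.24·PA = 1.24·PA + 120·OAT − 1800.
So 1.24·PA = 5340 − 120 × (-18) + 1800 = 9300.
PA = 9300 / 1.24 = 7500 ft.

7500 ft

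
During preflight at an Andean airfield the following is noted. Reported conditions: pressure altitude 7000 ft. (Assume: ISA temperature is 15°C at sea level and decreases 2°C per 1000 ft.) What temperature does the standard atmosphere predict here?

ISA temperature = 15 − 2 × (7000/1000) = 15 − 14 = 1°C.

1°C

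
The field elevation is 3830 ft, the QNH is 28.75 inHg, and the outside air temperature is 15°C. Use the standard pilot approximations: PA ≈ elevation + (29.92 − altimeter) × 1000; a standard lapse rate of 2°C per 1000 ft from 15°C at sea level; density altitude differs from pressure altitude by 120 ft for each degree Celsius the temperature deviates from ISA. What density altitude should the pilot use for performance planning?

Pressure altitude = 3830 + (29.92 − 28.75) × 1000 = 3830 + (+1170) = 5000 ft.
ISA temperature at 5000 ft = 15 − 2 × (5000/1000) = 5°C.
ISA deviation = 15 − 5 = +10°C.
Density altitude = 5000 + 120 × (10) = 6200 ft.

6200 ft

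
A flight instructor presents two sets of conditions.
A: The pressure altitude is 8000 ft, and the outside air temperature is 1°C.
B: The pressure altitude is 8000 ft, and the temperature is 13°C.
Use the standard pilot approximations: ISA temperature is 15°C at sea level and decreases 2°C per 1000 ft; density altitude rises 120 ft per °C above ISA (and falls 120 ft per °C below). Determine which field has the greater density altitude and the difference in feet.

A: ISA temp = -1°C, deviation +2°C, DA = 8000 + 120 × 2 = 8240 ft.
B: ISA temp = -1°C, deviation +14°C, DA = 8000 + 120 × 14 = 9680 ft.
B is higher by 9680 − 8240 = 1440 ft.

B by 1440 ft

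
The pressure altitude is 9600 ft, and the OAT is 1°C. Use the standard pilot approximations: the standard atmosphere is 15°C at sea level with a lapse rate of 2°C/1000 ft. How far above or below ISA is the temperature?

ISA+5.2°C

ISA temperature at 9600 ft = 15 − 2 × (9600/1000) = -4.2°C.
Deviation = OAT − ISA = 1 − (-4.2) = +5.2°C.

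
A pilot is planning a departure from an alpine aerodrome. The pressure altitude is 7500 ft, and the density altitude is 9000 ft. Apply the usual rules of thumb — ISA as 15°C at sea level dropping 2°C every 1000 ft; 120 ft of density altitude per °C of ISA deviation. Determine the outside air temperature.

Density altitude − pressure altitude = 9000 − 7500 = +1500 ft.
At 120 ft/°C that is an ISA deviation of 1500/120 = +12.5°C.
ISA temperature at 7500 ft = 15 − 2 × (7500/1000) = 0°C.
OAT = ISA + deviation = 0 + (+12.5) = 12.5°C.

12.5°C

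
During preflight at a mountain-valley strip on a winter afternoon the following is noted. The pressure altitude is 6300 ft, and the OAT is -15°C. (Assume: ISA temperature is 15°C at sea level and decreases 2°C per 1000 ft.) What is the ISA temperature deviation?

ISA temperature at 6300 ft = 15 − 2 × (6300/1000) = 2.4°C.
Deviation = OAT − ISA = -15 − 2.4 = -17.4°C.

ISA-17.4°C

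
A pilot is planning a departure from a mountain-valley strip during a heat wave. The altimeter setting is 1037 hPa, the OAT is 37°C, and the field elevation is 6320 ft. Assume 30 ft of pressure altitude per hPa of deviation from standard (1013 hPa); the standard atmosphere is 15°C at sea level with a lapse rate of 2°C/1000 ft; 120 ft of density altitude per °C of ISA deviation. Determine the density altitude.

9584 ft

Pressure altitude = 6320 + (1013 − 1037) × 30 = 6320 + (-720) = 5600 ft.
ISA temperature at 5600 ft = 15 − 2 × (5600/1000) = 3.8°C.
ISA deviation = 37 − 3.8 = +33.2°C.
Density altitude = 5600 + 120 × (33.2) = 9584 ft.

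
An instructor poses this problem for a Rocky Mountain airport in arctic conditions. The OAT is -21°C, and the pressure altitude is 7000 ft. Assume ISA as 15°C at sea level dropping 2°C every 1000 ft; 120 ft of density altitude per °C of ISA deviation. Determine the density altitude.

4360 ft

ISA temperature at 7000 ft = 15 − 2 × (7000/1000) = 1°C.
ISA deviation = -21 − 1 = -22°C.
Density altitude = 7000 + 120 × (-22) = 7000 + (-2640) = 4360 ft.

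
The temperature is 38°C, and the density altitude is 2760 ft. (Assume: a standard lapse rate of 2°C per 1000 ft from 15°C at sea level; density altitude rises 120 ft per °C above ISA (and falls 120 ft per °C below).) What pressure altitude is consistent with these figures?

0 ft

DA = PA + 120 × (OAT − (15 − 2·PA/1000)) = PA + 120·OAT − 1800 + 0.24·PA = 1.24·PA + 120·OAT − 1800.
So 1.24·PA = 2760 − 120 × 38 + 1800 = 0.
PA = 0 / 1.24 = 0 ft.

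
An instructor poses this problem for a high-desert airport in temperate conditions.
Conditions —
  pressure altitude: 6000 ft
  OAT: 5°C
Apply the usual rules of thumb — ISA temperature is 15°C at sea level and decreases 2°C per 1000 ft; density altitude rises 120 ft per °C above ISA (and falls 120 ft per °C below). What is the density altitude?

ISA temperature at 6000 ft = 15 − 2 × (6000/1000) = 3°C.
ISA deviation = 5 − 3 = +2°C.
Density altitude = 6000 + 120 × (2) = 6000 + (+240) = 6240 ft.

6240 ft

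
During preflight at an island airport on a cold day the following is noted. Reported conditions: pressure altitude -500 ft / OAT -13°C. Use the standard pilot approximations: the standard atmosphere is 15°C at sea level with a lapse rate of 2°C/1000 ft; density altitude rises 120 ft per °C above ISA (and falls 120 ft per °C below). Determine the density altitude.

ISA temperature at -500 ft = 15 − 2 × (-500/1000) = 16°C.
ISA deviation = -13 − 16 = -29°C.
Density altitude = -500 + 120 × (-29) = -500 + (-3480) = -3980 ft.

-3980 ft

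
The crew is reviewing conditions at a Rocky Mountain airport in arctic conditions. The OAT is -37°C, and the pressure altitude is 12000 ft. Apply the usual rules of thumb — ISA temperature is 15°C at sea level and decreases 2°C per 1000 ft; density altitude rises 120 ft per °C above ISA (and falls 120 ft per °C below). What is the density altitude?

8640 ft

ISA temperature at 12000 ft = 15 − 2 × (12000/1000) = -9°C.
ISA deviation = -37 − (-9) = -28°C.
Density altitude = 12000 + 120 × (-28) = 12000 + (-3360) = 8640 ft.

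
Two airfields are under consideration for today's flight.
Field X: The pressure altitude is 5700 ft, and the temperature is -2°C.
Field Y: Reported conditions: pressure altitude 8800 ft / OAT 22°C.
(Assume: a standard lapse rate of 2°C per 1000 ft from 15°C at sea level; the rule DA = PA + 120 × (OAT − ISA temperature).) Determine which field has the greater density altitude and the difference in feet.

Field Y by 6724 ft

Field X: ISA temp = 3.6°C, deviation -5.6°C, DA = 5700 + 120 × (-5.6) = 5028 ft.
Field Y: ISA temp = -2.6°C, deviation +24.6°C, DA = 8800 + 120 × 24.6 = 11752 ft.
Field Y is higher by 11752 − 5028 = 6724 ft.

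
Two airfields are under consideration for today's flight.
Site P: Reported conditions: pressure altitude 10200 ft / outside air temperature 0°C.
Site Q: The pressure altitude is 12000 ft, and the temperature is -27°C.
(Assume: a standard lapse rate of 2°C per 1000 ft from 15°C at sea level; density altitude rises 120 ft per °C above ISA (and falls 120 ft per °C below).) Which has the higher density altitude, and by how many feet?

Site P: ISA temp = -5.4°C, deviation +5.4°C, DA = 10200 + 120 × 5.4 = 10848 ft.
Site Q: ISA temp = -9°C, deviation -18°C, DA = 12000 + 120 × (-18) = 9840 ft.
Site P is higher by 10848 − 9840 = 1008 ft.

Site P by 1008 ft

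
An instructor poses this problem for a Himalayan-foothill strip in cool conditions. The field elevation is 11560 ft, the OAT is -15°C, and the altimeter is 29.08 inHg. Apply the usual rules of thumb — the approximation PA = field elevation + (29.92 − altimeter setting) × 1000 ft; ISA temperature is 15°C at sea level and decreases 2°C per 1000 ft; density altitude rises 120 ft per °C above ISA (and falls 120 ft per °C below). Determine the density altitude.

Pressure altitude = 11560 + (29.92 − 29.08) × 1000 = 11560 + (+840) = 12400 ft.
ISA temperature at 12400 ft = 15 − 2 × (12400/1000) = -9.8°C.
ISA deviation = -15 − (-9.8) = -5.2°C.
Density altitude = 12400 + 120 × (-5.2) = 11776 ft.

11776 ft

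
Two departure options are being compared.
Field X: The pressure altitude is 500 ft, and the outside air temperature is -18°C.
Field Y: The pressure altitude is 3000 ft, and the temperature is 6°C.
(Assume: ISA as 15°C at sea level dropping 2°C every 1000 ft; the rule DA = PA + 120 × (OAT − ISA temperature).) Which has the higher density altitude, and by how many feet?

Field X: ISA temp = 14°C, deviation -32°C, DA = 500 + 120 × (-32) = -3340 ft.
Field Y: ISA temp = 9°C, deviation -3°C, DA = 3000 + 120 × (-3) = 2640 ft.
Field Y is higher by 2640 − (-3340) = 5980 ft.

Field Y by 5980 ft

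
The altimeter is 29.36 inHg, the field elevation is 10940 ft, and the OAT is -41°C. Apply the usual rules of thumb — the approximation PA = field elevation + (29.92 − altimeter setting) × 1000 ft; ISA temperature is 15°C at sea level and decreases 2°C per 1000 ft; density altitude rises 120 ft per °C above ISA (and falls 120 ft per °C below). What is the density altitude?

7540 ft

Pressure altitude = 10940 + (29.92 − 29.36) × 1000 = 10940 + (+560) = 11500 ft.
ISA temperature at 11500 ft = 15 − 2 × (11500/1000) = -8°C.
ISA deviation = -41 − (-8) = -33°C.
Density altitude = 11500 + 120 × (-33) = 7540 ft.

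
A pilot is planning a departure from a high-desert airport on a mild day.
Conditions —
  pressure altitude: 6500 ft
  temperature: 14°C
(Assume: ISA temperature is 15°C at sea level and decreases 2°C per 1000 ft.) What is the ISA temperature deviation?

ISA temperature at 6500 ft = 15 − 2 × (6500/1000) = 2°C.
Deviation = OAT − ISA = 14 − 2 = +12°C.

ISA+12°C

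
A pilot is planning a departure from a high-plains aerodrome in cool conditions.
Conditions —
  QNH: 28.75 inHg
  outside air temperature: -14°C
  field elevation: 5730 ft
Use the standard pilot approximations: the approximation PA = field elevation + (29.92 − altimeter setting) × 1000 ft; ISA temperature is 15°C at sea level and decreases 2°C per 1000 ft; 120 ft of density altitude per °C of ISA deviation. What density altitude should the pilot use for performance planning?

Pressure altitude = 5730 + (29.92 − 28.75) × 1000 = 5730 + (+1170) = 6900 ft.
ISA temperature at 6900 ft = 15 − 2 × (6900/1000) = 1.2°C.
ISA deviation = -14 − 1.2 = -15.2°C.
Density altitude = 6900 + 120 × (-15.2) = 5076 ft.

5076 ft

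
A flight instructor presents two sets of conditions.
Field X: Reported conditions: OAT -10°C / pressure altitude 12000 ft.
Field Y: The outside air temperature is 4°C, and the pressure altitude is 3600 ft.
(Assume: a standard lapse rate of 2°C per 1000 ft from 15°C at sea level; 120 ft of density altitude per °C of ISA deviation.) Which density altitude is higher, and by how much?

Field X: ISA temp = -9°C, deviation -1°C, DA = 12000 + 120 × (-1) = 11880 ft.
Field Y: ISA temp = 7.8°C, deviation -3.8°C, DA = 3600 + 120 × (-3.8) = 3144 ft.
Field X is higher by 11880 − 3144 = 8736 ft.

Field X by 8736 ft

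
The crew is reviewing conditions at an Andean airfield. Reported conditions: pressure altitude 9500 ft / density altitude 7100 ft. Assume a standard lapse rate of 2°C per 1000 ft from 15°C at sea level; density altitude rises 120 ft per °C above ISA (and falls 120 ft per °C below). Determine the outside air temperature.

Density altitude − pressure altitude = 7100 − 9500 = -2400 ft.
At 120 ft/°C that is an ISA deviation of -2400/120 = -20°C.
ISA temperature at 9500 ft = 15 − 2 × (9500/1000) = -4°C.
OAT = ISA + deviation = -4 + (-20) = -24°C.

-24°C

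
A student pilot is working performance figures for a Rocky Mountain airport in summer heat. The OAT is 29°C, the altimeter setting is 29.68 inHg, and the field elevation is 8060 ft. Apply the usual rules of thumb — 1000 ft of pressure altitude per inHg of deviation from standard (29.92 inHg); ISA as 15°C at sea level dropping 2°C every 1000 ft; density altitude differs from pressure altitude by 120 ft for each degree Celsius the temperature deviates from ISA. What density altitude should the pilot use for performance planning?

11972 ft

Pressure altitude = 8060 + (29.92 − 29.68) × 1000 = 8060 + (+240) = 8300 ft.
ISA temperature at 8300 ft = 15 − 2 × (8300/1000) = -1.6°C.
ISA deviation = 29 − (-1.6) = +30.6°C.
Density altitude = 8300 + 120 × (30.6) = 11972 ft.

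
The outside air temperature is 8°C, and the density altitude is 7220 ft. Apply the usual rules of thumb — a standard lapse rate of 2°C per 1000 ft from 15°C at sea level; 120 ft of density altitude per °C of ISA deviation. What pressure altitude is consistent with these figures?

6500 ft

DA = PA + 120 × (OAT − (15 − 2·PA/1000)) = PA + 120·OAT − 1800 + 0.24·PA = 1.24·PA + 120·OAT − 1800.
So 1.24·PA = 7220 − 120 × 8 + 1800 = 8060.
PA = 8060 / 1.24 = 6500 ft.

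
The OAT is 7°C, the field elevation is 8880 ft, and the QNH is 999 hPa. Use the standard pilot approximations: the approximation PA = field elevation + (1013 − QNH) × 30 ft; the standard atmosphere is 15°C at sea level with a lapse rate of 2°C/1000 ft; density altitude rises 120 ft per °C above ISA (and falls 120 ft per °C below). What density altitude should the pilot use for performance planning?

Pressure altitude = 8880 + (1013 − 999) × 30 = 8880 + (+420) = 9300 ft.
ISA temperature at 9300 ft = 15 − 2 × (9300/1000) = -3.6°C.
ISA deviation = 7 − (-3.6) = +10.6°C.
Density altitude = 9300 + 120 × (10.6) = 10572 ft.

10572 ft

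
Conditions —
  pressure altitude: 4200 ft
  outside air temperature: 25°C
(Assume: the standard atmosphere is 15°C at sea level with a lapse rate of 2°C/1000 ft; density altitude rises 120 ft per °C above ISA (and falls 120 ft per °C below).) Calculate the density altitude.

6408 ft

ISA temperature at 4200 ft = 15 − 2 × (4200/1000) = 6.6°C.
ISA deviation = 25 − 6.6 = +18.4°C.
Density altitude = 4200 + 120 × (18.4) = 4200 + (+2208) = 6408 ft.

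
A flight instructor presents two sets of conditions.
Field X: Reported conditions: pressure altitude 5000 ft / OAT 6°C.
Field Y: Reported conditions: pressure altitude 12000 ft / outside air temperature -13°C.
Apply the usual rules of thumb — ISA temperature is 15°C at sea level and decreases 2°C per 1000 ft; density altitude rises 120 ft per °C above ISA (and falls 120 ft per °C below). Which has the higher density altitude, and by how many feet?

Field X: ISA temp = 5°C, deviation +1°C, DA = 5000 + 120 × 1 = 5120 ft.
Field Y: ISA temp = -9°C, deviation -4°C, DA = 12000 + 120 × (-4) = 11520 ft.
Field Y is higher by 11520 − 5120 = 6400 ft.

Field Y by 6400 ft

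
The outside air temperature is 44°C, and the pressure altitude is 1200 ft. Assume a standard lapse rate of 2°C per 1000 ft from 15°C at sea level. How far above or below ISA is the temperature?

ISA+31.4°C

ISA temperature at 1200 ft = 15 − 2 × (1200/1000) = 12.6°C.
Deviation = OAT − ISA = 44 − 12.6 = +31.4°C.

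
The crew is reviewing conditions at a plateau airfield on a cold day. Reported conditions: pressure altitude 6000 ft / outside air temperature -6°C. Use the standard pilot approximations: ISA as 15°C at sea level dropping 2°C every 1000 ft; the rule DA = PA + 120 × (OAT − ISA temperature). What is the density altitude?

4920 ft

ISA temperature at 6000 ft = 15 − 2 × (6000/1000) = 3°C.
ISA deviation = -6 − 3 = -9°C.
Density altitude = 6000 + 120 × (-9) = 6000 + (-1080) = 4920 ft.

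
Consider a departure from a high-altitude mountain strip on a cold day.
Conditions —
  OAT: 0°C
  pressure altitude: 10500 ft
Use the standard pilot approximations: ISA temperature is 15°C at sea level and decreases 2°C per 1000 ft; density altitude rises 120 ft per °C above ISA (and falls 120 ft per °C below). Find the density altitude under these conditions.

ISA temperature at 10500 ft = 15 − 2 × (10500/1000) = -6°C.
ISA deviation = 0 − (-6) = +6°C.
Density altitude = 10500 + 120 × (6) = 10500 + (+720) = 11220 ft.

11220 ft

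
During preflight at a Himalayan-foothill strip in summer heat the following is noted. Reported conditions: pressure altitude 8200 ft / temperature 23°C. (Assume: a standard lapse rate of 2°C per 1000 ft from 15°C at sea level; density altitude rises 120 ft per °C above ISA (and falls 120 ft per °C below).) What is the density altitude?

ISA temperature at 8200 ft = 15 − 2 × (8200/1000) = -1.4°C.
ISA deviation = 23 − (-1.4) = +24.4°C.
Density altitude = 8200 + 120 × (24.4) = 8200 + (+2928) = 11128 ft.

11128 ft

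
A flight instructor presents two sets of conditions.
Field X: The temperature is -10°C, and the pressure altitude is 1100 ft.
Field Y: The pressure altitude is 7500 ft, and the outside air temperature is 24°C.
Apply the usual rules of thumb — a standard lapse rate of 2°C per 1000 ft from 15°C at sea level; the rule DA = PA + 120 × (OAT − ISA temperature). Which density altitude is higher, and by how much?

Field X: ISA temp = 12.8°C, deviation -22.8°C, DA = 1100 + 120 × (-22.8) = -1636 ft.
Field Y: ISA temp = 0°C, deviation +24°C, DA = 7500 + 120 × 24 = 10380 ft.
Field Y is higher by 10380 − (-1636) = 12016 ft.

Field Y by 12016 ft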